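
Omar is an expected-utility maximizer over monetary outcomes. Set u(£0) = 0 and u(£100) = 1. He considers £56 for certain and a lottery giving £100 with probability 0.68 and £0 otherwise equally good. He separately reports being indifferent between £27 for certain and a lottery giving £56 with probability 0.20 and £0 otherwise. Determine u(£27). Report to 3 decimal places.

The first gamble pins u(£56): it must equal 0.68·1 + 0.32·0 = 0.68.
Then u(£27) = 0.20·u(£56) + 0.80·u(£0) = 0.20·0.68 + 0.80·0.00 = 0.1360.

0.136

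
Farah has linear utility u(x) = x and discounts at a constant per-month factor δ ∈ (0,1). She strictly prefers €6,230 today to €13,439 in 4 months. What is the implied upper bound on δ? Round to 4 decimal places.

δ < 0.8251

Under u(x) = x this choice says 6230 > δ^4·13439.
Dividing by 13439: δ^4 < 0.46358. Both sides are positive, so the 4th root keeps the direction.
δ < (6230/13439)^(1/4) ≈ 0.8251.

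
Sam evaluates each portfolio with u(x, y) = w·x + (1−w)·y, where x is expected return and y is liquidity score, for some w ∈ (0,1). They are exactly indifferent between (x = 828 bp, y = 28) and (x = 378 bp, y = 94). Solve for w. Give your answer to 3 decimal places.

u(828,28) = u(378,94) means w·828 + (1−w)·28 = w·378 + (1−w)·94.
Collecting terms: w·450 = (1−w)·66.
The marginal rate of substitution is 66/450, so w = 66/(450+66) = 0.128.

w = 0.128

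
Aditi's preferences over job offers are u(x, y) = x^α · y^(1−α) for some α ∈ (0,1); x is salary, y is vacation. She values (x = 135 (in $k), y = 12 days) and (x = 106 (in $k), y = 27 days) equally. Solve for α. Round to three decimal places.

The Cobb–Douglas utilities coincide, so 135^α·12^(1−α) = 106^α·27^(1−α).
Taking logs: α·ln 135 + (1−α)·ln 12 = α·ln 106 + (1−α)·ln 27, i.e. α·0.241836 = (1−α)·0.810930.
Thus α·(1.052766) = 0.810930, so α = 0.810930/1.052766 ≈ 0.770.

α ≈ 0.770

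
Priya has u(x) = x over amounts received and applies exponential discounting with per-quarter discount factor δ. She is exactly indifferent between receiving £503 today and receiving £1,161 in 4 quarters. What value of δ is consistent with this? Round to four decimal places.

δ ≈ 0.8113

Equating discounted utilities: u(503) = δ^4·u(1161) ⇒ δ^4 = u(503)/u(1161).
With u(x) = x: δ^4 = 503/1161 = 0.43325.
Hence δ = (0.43325)^(1/4) = 0.811305.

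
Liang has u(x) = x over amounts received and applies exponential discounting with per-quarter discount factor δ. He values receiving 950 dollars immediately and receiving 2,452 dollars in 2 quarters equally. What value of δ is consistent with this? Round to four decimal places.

The payoff in 2 quarters is discounted by δ^2, so u(950) = δ^2·u(2452) and δ^2 = u(950)/u(2452).
With u(x) = x: δ^2 = 950/2452 = 0.38744.
Taking the square root: δ = 0.38744^(1/2) ≈ 0.6224.

δ ≈ 0.6224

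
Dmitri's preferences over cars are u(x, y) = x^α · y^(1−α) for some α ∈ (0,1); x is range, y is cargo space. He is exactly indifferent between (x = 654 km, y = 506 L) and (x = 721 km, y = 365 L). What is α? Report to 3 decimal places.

α ≈ 0.770

The Cobb–Douglas utilities coincide, so 654^α·506^(1−α) = 721^α·365^(1−α).
(654/721)^α = (365/506)^(1−α); take logs: α·ln(654/721) = (1−α)·ln(365/506), i.e. α·-0.097532 = (1−α)·-0.326639.
With A = -0.097532 and B = -0.326639: α·A = (1−α)·B, so α = B/(A+B) = -0.326639/-0.424171 ≈ 0.770.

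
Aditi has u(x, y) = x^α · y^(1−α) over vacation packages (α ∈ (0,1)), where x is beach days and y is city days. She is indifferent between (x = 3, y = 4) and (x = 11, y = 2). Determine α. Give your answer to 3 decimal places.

Set the two utilities equal: 3^α·4^(1−α) = 11^α·2^(1−α).
Rearrange to (3/11)^α = (2/4)^(1−α) and take logs: α·-1.299283 = (1−α)·-0.693147.
With A = -1.299283 and B = -0.693147: α·A = (1−α)·B, so α = B/(A+B) = -0.693147/-1.992430 ≈ 0.348.

α ≈ 0.348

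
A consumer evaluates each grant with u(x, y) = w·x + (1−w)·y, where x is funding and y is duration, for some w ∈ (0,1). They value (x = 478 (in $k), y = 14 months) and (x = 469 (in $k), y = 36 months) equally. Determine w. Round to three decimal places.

w = 0.710

Equating utilities: w·478 + (1−w)·14 = w·469 + (1−w)·36.
Collecting terms: w·9 = (1−w)·22.
Hence w = 22/(9+22) = 22/31 = 0.710.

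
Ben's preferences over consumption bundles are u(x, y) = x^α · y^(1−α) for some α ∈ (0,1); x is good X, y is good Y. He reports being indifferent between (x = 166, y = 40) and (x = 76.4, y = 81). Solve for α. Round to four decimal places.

α ≈ 0.4762

The Cobb–Douglas utilities coincide, so 166^α·40^(1−α) = 76.4^α·81^(1−α).
(166/76.4)^α = (81/40)^(1−α); take logs: α·ln(166/76.4) = (1−α)·ln(81/40), i.e. α·0.7760051 = (1−α)·0.7055697.
So α/(1−α) = (0.7055697)/(0.7760051) = 0.9092333, and α = 0.9092333/1.9092333 ≈ 0.4762.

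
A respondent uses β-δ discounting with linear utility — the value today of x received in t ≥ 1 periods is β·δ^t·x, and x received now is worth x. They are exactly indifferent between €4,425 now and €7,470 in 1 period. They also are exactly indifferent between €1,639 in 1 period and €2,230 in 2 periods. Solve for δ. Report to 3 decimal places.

δ ≈ 0.735

The second indifference involves only future payoffs, so β cancels: β·δ^1·1639 = β·δ^2·2230, giving δ = 1639/2230 = 0.73498.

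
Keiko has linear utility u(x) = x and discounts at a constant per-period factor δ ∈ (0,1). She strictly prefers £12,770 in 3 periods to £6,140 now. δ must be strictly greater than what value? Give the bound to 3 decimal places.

Comparing present values: 6140 < δ^3·12770.
Dividing by 12770: δ^3 > 0.48081. Both sides are positive, so the cube root keeps the direction.
δ > (6140/12770)^(1/3) ≈ 0.783.

δ > 0.783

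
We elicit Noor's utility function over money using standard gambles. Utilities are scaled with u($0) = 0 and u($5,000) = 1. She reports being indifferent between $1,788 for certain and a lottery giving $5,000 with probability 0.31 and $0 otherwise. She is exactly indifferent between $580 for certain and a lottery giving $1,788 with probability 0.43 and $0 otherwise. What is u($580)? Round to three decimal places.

From the first indifference, u($1,788) = 0.31·u($5,000) + 0.69·u($0) = 0.31·1 + 0.69·0 = 0.31.
The second indifference gives u($580) = 0.43·u($1,788) + 0.57·u($0) = 0.43·0.31 + 0.57·0.00 = 0.1333.

0.133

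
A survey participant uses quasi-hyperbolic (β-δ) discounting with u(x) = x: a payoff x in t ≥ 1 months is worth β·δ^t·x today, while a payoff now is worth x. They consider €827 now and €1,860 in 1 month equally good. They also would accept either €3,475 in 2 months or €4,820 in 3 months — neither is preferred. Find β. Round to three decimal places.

β ≈ 0.617

The second indifference involves only future payoffs, so β cancels: β·δ^2·3475 = β·δ^3·4820, giving δ = 3475/4820 = 0.72095.
Now use the now-vs-future pair: 827 = β·δ·1860 gives β = 827/(0.72095·1860) ≈ 0.617.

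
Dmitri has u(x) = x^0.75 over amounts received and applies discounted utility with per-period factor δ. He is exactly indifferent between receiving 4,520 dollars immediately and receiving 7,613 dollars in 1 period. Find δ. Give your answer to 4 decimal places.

Equating discounted utilities: u(4520) = δ·u(7613) ⇒ δ = u(4520)/u(7613).
Since u(x) = x^0.75, δ = (4520/7613)^0.75 = 0.59372^0.75 = 0.67637.

δ ≈ 0.6764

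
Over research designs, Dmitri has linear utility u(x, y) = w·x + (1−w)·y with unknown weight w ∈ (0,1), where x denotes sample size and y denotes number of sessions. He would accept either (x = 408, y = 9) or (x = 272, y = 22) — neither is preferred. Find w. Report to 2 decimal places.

u(408,9) = u(272,22) means w·408 + (1−w)·9 = w·272 + (1−w)·22.
w·(408−272) = (1−w)·(22−9), i.e. w·136 = (1−w)·13.
The marginal rate of substitution is 13/136, so w = 13/(136+13) = 0.09.

w = 0.09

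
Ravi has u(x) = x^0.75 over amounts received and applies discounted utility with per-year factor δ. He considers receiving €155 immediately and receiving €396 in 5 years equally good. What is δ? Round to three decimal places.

δ ≈ 0.869

The payoff in 5 years is discounted by δ^5, so u(155) = δ^5·u(396) and δ^5 = u(155)/u(396).
Since u(x) = x^0.75, δ^5 = (155/396)^0.75 = 0.39141^0.75 = 0.49485.
Taking the 5th root: δ = 0.49485^(1/5) ≈ 0.869.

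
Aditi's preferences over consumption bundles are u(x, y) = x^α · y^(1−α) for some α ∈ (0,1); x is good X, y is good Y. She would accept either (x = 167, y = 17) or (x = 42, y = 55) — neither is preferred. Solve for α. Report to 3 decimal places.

α ≈ 0.460

Indifference: 167^α · 17^(1−α) = 42^α · 55^(1−α).
Taking logs: α·ln 167 + (1−α)·ln 17 = α·ln 42 + (1−α)·ln 55, i.e. α·1.380324 = (1−α)·1.174120.
With A = 1.380324 and B = 1.174120: α·A = (1−α)·B, so α = B/(A+B) = 1.174120/2.554444 ≈ 0.460.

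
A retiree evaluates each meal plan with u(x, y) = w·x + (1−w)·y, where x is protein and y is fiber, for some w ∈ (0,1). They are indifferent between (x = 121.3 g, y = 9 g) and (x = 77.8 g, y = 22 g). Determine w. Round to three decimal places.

u(121.3,9) = u(77.8,22) means w·121.3 + (1−w)·9 = w·77.8 + (1−w)·22.
w·(121.3−77.8) = (1−w)·(22−9), i.e. w·43.5 = (1−w)·13.
So w/(1−w) = 13/43.5 = 0.2989, giving w = 13/(43.5+13) = 0.230.

w = 0.230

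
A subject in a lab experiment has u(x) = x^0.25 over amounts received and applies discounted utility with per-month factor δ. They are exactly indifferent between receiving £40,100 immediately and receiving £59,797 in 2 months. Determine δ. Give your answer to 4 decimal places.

The payoff in 2 months is discounted by δ^2, so u(40100) = δ^2·u(59797) and δ^2 = u(40100)/u(59797).
Since u(x) = x^0.25, δ^2 = (40100/59797)^0.25 = 0.67060^0.25 = 0.90493.
Hence δ = (0.90493)^(1/2) = 0.951279.

δ ≈ 0.9513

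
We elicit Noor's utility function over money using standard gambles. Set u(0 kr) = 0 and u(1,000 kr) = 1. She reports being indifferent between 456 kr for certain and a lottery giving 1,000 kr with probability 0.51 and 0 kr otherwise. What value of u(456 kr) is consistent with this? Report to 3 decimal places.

u(456 kr) equals the lottery's expected utility: 0.51·1 + 0.49·0 = 0.51.

0.510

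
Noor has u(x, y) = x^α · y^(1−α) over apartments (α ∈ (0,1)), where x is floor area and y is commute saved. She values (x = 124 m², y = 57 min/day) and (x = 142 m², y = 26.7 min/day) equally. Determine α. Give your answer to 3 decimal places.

The Cobb–Douglas utilities coincide, so 124^α·57^(1−α) = 142^α·26.7^(1−α).
Taking logs: α·ln 124 + (1−α)·ln 57 = α·ln 142 + (1−α)·ln 26.7, i.e. α·-0.135545 = (1−α)·-0.758388.
With A = -0.135545 and B = -0.758388: α·A = (1−α)·B, so α = B/(A+B) = -0.758388/-0.893933 ≈ 0.848.

α ≈ 0.848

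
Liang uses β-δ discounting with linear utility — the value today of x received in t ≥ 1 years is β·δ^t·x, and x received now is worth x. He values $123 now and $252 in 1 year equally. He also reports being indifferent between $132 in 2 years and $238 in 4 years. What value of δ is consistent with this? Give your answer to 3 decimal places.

δ ≈ 0.745

From the later pair, β·δ^2·132 = β·δ^4·238; dividing through, δ^2 = 132/238 = 0.55462, so δ = 0.74473.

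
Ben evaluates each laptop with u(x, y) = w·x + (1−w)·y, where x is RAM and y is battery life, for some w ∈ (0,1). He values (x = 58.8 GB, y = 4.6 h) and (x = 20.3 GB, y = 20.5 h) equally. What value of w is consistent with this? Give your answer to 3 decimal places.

w = 0.292

Equating utilities: w·58.8 + (1−w)·4.6 = w·20.3 + (1−w)·20.5.
Collecting terms: w·38.5 = (1−w)·15.9.
The marginal rate of substitution is 15.9/38.5, so w = 15.9/(38.5+15.9) = 0.292.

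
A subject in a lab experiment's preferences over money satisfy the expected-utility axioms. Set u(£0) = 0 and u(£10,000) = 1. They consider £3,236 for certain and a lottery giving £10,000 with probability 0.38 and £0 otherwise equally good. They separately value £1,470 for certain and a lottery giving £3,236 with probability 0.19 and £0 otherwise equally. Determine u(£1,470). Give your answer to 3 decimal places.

First, u(£3,236) = 0.38·u(£10,000) + 0.62·u(£0) = 0.38.
Chaining: u(£1,470) = 0.19·0.38 + 0.81·0.00 = 0.0722.

0.072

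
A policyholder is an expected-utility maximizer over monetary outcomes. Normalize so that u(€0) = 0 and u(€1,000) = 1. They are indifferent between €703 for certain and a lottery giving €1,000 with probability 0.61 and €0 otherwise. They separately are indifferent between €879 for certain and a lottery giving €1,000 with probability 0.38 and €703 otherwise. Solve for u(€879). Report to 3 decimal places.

First, u(€703) = 0.61·u(€1,000) + 0.39·u(€0) = 0.61.
Chaining: u(€879) = 0.38·1.00 + 0.62·0.61 = 0.7582.

0.758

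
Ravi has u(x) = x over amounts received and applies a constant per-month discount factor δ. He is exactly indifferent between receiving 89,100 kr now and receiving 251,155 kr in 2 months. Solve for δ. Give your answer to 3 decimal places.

δ ≈ 0.596

Equating discounted utilities: u(89100) = δ^2·u(251155) ⇒ δ^2 = u(89100)/u(251155).
With u(x) = x: δ^2 = 89100/251155 = 0.35476.
Taking the square root: δ = 0.35476^(1/2) ≈ 0.596.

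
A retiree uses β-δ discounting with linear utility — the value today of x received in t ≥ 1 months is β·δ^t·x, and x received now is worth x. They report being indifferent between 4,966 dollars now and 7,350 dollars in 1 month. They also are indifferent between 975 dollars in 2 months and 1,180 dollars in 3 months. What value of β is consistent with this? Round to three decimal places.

Both payoffs in the second observation are in the future, so β drops out: δ^2·975 = δ^3·1180 ⇒ δ = 975/1180 = 0.82627.
Now use the now-vs-future pair: 4966 = β·δ·7350 gives β = 4966/(0.82627·7350) ≈ 0.818.

β ≈ 0.818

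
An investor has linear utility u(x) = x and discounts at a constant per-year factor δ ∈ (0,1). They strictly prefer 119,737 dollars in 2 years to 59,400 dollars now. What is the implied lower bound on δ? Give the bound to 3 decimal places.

Comparing present values: 59400 < δ^2·119737.
Dividing by 119737: δ^2 > 0.49609. Both sides are positive, so the square root keeps the direction.
δ > 0.49609^(1/2) = 0.704.

δ > 0.704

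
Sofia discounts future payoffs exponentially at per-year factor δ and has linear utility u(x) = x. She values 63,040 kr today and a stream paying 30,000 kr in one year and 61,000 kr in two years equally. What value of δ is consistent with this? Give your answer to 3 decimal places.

Present value of the stream is 30000·δ + 61000·δ². Indifference gives 30000δ + 61000δ² = 63040.
So 61000δ² + 30000δ − 63040 = 0.
The positive root is δ = [−30000 + √(30000² + 4·61000·63040)] / (2·61000) = (−30000 + 127600.000)/122000 ≈ 0.800.

δ ≈ 0.800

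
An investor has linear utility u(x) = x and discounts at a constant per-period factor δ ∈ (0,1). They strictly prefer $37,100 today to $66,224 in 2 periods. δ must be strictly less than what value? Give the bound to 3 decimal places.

δ < 0.748

The preference means 37100 > δ^2·66224.
Hence δ^2 < 37100/66224 = 0.56022, and x ↦ x^(1/2) is increasing on (0,∞).
δ < (37100/66224)^(1/2) ≈ 0.748.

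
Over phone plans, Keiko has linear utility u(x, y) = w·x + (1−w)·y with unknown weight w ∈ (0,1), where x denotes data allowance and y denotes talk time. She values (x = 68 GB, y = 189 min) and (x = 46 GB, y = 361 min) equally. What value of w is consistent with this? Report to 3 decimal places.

w = 0.887

Indifference: w·68 + (1−w)·189 = w·46 + (1−w)·361.
Rearranging, 22·w − 172·(1−w) = 0.
The marginal rate of substitution is 172/22, so w = 172/(22+172) = 0.887.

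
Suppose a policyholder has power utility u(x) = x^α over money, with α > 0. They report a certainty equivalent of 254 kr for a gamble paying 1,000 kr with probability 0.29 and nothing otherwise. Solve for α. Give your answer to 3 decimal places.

EU(lottery) = 0.29·1000^α + 0.71·0 = 0.29·1000^α.
Indifference: 254^α = 0.29·1000^α, so (254/1000)^α = 0.29.
Taking logs: α·ln(254/1000) = ln(0.29), so α = -1.237874 / -1.370421 ≈ 0.903.

α ≈ 0.903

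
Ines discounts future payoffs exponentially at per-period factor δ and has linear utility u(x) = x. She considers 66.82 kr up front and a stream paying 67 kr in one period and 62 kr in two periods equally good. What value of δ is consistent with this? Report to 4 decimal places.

δ ≈ 0.6300

Equating present values: 66.82 = 67δ + 62δ².
So 62δ² + 67δ − 66.82 = 0.
δ = (−67 + √(67² + 4·62·66.82)) / (2·62) = (−67 + √21060.36) / 124 ≈ 0.6300.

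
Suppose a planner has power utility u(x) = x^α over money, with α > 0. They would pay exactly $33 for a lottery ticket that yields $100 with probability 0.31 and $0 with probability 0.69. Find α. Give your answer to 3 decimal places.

Since u(0) = 0, the lottery's EU is 0.31·100^α.
Equating: 33^α = 0.31·100^α, i.e. 0.3300^α = 0.31.
α = ln(0.31) / ln(33/100) = -1.171183/-1.108663 ≈ 1.056.

α ≈ 1.056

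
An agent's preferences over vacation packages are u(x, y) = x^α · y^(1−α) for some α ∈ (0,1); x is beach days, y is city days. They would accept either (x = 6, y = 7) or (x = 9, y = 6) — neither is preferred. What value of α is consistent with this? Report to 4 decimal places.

Indifference: 6^α · 7^(1−α) = 9^α · 6^(1−α).
(6/9)^α = (6/7)^(1−α); take logs: α·ln(6/9) = (1−α)·ln(6/7), i.e. α·-0.4054651 = (1−α)·-0.1541507.
With A = -0.4054651 and B = -0.1541507: α·A = (1−α)·B, so α = B/(A+B) = -0.1541507/-0.5596158 ≈ 0.2755.

α ≈ 0.2755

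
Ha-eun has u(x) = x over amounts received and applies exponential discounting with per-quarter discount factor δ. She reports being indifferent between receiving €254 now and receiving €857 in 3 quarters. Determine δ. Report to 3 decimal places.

Equating discounted utilities: u(254) = δ^3·u(857) ⇒ δ^3 = u(254)/u(857).
With u(x) = x: δ^3 = 254/857 = 0.29638.
Taking the cube root: δ = 0.29638^(1/3) ≈ 0.667.

δ ≈ 0.667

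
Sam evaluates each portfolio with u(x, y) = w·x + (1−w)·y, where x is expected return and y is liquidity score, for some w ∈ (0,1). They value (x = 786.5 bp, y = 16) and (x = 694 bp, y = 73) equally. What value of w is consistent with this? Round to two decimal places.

u(786.5,16) = u(694,73) means w·786.5 + (1−w)·16 = w·694 + (1−w)·73.
w·(786.5−694) = (1−w)·(73−16), i.e. w·92.5 = (1−w)·57.
Hence w = 57/(92.5+57) = 57/149.5 = 0.38.

w = 0.38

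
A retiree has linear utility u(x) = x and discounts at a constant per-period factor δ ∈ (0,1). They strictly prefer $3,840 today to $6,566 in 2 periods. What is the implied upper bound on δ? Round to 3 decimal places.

The preference means 3840 > δ^2·6566.
Hence δ^2 < 3840/6566 = 0.58483, and x ↦ x^(1/2) is increasing on (0,∞).
δ < 0.58483^(1/2) = 0.765.

δ < 0.765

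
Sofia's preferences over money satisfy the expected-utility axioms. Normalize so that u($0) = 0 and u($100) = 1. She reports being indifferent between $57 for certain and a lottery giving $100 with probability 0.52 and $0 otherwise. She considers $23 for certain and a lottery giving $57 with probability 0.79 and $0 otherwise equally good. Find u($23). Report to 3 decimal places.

First, u($57) = 0.52·u($100) + 0.48·u($0) = 0.52.
Chaining: u($23) = 0.79·0.52 + 0.21·0.00 = 0.4108.

0.411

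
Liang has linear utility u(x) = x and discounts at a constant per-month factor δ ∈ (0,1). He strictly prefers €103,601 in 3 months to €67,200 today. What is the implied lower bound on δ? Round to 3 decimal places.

δ > 0.866

The preference means 67200 < δ^3·103601.
Dividing by 103601: δ^3 > 0.64864. Both sides are positive, so the cube root keeps the direction.
δ > (67200/103601)^(1/3) ≈ 0.866.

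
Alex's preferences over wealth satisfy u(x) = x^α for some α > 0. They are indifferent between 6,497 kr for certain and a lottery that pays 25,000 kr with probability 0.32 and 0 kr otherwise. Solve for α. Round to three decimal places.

α ≈ 0.846

Since u(0) = 0, the lottery's EU is 0.32·25000^α.
Equating: 6497^α = 0.32·25000^α, i.e. 0.2599^α = 0.32.
Taking logs: α·ln(6497/25000) = ln(0.32), so α = -1.139434 / -1.347535 ≈ 0.846.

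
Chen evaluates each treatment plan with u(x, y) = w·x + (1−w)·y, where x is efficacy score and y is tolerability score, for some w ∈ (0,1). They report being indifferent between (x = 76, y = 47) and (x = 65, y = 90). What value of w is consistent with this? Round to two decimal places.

u(76,47) = u(65,90) means w·76 + (1−w)·47 = w·65 + (1−w)·90.
Collecting terms: w·11 = (1−w)·43.
So w/(1−w) = 43/11 = 3.9091, giving w = 43/(11+43) = 0.80.

w = 0.80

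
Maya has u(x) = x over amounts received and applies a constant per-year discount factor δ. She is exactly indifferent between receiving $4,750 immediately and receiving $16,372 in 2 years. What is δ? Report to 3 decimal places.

The payoff in 2 years is discounted by δ^2, so u(4750) = δ^2·u(16372) and δ^2 = u(4750)/u(16372).
With u(x) = x: δ^2 = 4750/16372 = 0.29013.
Taking the square root: δ = 0.29013^(1/2) ≈ 0.539.

δ ≈ 0.539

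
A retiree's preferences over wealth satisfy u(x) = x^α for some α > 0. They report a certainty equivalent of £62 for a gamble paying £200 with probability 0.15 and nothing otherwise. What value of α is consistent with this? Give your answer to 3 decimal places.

α ≈ 1.620

EU(lottery) = 0.15·200^α + 0.85·0 = 0.15·200^α.
Setting u(62) equal to that: 62^α = 0.15·200^α ⇒ (62/200)^α = 0.15.
Taking logs: α·ln(62/200) = ln(0.15), so α = -1.897120 / -1.171183 ≈ 1.620.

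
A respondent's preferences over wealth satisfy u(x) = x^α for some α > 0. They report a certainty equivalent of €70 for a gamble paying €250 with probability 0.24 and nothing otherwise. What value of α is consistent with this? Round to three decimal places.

α ≈ 1.121

EU(lottery) = 0.24·250^α + 0.76·0 = 0.24·250^α.
Setting u(70) equal to that: 70^α = 0.24·250^α ⇒ (70/250)^α = 0.24.
Taking logs: α·ln(70/250) = ln(0.24), so α = -1.427116 / -1.272966 ≈ 1.121.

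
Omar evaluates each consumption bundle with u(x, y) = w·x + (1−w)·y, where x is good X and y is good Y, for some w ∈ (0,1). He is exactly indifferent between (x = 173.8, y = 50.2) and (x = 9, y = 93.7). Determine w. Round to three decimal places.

w = 0.209

Indifference: w·173.8 + (1−w)·50.2 = w·9 + (1−w)·93.7.
w·(173.8−9) = (1−w)·(93.7−50.2), i.e. w·164.8 = (1−w)·43.5.
So w/(1−w) = 43.5/164.8 = 0.2640, giving w = 43.5/(164.8+43.5) = 0.209.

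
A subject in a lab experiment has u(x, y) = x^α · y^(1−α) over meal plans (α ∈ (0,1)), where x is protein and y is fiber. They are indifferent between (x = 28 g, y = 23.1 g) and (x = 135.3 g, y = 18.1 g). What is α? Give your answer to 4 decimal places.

Indifference: 28^α · 23.1^(1−α) = 135.3^α · 18.1^(1−α).
(28/135.3)^α = (18.1/23.1)^(1−α); take logs: α·ln(28/135.3) = (1−α)·ln(18.1/23.1), i.e. α·-1.5752900 = (1−α)·-0.2439207.
With A = -1.5752900 and B = -0.2439207: α·A = (1−α)·B, so α = B/(A+B) = -0.2439207/-1.8192107 ≈ 0.1341.

α ≈ 0.1341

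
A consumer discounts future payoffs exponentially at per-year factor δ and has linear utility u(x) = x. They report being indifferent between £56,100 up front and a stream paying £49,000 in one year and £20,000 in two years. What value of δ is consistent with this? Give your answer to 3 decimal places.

δ ≈ 0.850

The stream is worth 49000δ + 20000δ² today, so 49000δ + 20000δ² = 56100.
That is, 20000δ² + 49000δ − 56100 = 0, a quadratic in δ.
The positive root is δ = [−49000 + √(49000² + 4·20000·56100)] / (2·20000) = (−49000 + 83000.000)/40000 ≈ 0.850.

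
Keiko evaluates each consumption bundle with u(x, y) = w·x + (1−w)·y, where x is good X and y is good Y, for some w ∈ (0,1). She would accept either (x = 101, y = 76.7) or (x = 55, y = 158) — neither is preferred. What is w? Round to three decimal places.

w = 0.639

u(101,76.7) = u(55,158) means w·101 + (1−w)·76.7 = w·55 + (1−w)·158.
Collecting terms: w·46 = (1−w)·81.3.
The marginal rate of substitution is 81.3/46, so w = 81.3/(46+81.3) = 0.639.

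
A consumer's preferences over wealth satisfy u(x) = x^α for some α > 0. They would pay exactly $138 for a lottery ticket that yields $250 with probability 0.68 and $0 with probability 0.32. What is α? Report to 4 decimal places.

The lottery's expected utility is 0.68·u(250) + 0.32·u(0) = 0.68·250^α (since u(0) = 0 for α > 0).
Indifference: 138^α = 0.68·250^α, so (138/250)^α = 0.68.
Take logs: α = ln 0.68 / ln(138/250) ≈ 0.649037.

α ≈ 0.6490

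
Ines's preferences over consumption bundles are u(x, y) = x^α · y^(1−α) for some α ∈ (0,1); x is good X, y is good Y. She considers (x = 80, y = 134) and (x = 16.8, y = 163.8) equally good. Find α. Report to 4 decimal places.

α ≈ 0.1140

The Cobb–Douglas utilities coincide, so 80^α·134^(1−α) = 16.8^α·163.8^(1−α).
Taking logs: α·ln 80 + (1−α)·ln 134 = α·ln 16.8 + (1−α)·ln 163.8, i.e. α·1.5606477 = (1−α)·0.2008064.
Thus α·(1.7614541) = 0.2008064, so α = 0.2008064/1.7614541 ≈ 0.1140.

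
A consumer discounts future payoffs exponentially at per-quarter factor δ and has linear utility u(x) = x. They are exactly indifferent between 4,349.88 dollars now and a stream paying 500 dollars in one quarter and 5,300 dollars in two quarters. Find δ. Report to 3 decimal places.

The stream is worth 500δ + 5300δ² today, so 500δ + 5300δ² = 4349.88.
That is, 5300δ² + 500δ − 4349.88 = 0, a quadratic in δ.
δ = (−500 + √(500² + 4·5300·4349.88)) / (2·5300) = (−500 + √92467456.00) / 10600 ≈ 0.860.

δ ≈ 0.860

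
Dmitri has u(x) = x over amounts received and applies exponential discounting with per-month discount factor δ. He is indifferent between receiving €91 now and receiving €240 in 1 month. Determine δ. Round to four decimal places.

Equating discounted utilities: u(91) = δ·u(240) ⇒ δ = u(91)/u(240).
With u(x) = x: δ = 91/240 = 0.37917.

δ ≈ 0.3792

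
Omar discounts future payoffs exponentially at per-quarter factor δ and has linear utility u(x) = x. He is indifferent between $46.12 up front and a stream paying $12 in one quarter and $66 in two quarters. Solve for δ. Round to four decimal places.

The stream is worth 12δ + 66δ² today, so 12δ + 66δ² = 46.12.
That is, 66δ² + 12δ − 46.12 = 0, a quadratic in δ.
By the quadratic formula (taking the positive root), δ = (−12 + √12319.68) / 132 ≈ 0.7500.

δ ≈ 0.7500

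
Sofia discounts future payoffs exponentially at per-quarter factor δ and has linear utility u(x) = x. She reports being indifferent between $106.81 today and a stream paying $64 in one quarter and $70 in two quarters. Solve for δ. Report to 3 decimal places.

δ ≈ 0.860

Present value of the stream is 64·δ + 70·δ². Indifference gives 64δ + 70δ² = 106.81.
So 70δ² + 64δ − 106.81 = 0.
δ = (−64 + √(64² + 4·70·106.81)) / (2·70) = (−64 + √34002.80) / 140 ≈ 0.860.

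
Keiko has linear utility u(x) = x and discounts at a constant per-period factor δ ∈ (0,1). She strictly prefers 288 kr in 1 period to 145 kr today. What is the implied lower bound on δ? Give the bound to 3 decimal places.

δ > 0.503

The preference means 145 < δ·288.
Dividing through by 288 gives δ > 0.50347.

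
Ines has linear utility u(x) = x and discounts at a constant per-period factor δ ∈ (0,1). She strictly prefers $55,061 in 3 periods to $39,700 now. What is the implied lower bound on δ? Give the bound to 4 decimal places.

δ > 0.8967

Comparing present values: 39700 < δ^3·55061.
Hence δ^3 > 39700/55061 = 0.72102, and x ↦ x^(1/3) is increasing on (0,∞).
δ > 0.72102^(1/3) = 0.8967.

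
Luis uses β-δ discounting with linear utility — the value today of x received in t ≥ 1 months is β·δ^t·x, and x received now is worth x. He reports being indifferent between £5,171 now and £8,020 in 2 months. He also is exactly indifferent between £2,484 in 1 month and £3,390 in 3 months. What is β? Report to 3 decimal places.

β ≈ 0.880

The second indifference involves only future payoffs, so β cancels: β·δ^1·2484 = β·δ^3·3390, giving δ^2 = 2484/3390 = 0.73274, so δ = 0.85600.
Now use the now-vs-future pair: 5171 = β·δ^2·8020 gives β = 5171/(0.73274·8020) ≈ 0.880.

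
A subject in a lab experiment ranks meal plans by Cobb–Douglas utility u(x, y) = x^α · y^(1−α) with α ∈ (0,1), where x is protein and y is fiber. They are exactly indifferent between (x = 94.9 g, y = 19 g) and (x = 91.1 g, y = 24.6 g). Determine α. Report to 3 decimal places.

The Cobb–Douglas utilities coincide, so 94.9^α·19^(1−α) = 91.1^α·24.6^(1−α).
(94.9/91.1)^α = (24.6/19)^(1−α); take logs: α·ln(94.9/91.1) = (1−α)·ln(24.6/19), i.e. α·0.040866 = (1−α)·0.258307.
With A = 0.040866 and B = 0.258307: α·A = (1−α)·B, so α = B/(A+B) = 0.258307/0.299173 ≈ 0.863.

α ≈ 0.863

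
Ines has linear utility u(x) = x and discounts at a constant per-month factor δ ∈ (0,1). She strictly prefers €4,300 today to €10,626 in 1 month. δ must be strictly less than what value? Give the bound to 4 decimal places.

Comparing present values: 4300 > δ·10626.
So δ < 4300/10626 = 0.40467.

δ < 0.4047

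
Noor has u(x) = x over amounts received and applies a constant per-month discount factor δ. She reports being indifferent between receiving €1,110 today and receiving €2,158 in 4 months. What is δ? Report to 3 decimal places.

Equating discounted utilities: u(1110) = δ^4·u(2158) ⇒ δ^4 = u(1110)/u(2158).
With u(x) = x: δ^4 = 1110/2158 = 0.51437.
Taking the 4th root: δ = 0.51437^(1/4) ≈ 0.847.

δ ≈ 0.847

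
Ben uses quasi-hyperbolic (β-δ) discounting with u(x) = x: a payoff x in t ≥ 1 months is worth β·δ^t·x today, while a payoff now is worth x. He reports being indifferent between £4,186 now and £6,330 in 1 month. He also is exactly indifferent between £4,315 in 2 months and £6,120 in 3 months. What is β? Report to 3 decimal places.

β ≈ 0.938

From the later pair, β·δ^2·4315 = β·δ^3·6120; dividing through, δ = 4315/6120 = 0.70507.
Now use the now-vs-future pair: 4186 = β·δ·6330 gives β = 4186/(0.70507·6330) ≈ 0.938.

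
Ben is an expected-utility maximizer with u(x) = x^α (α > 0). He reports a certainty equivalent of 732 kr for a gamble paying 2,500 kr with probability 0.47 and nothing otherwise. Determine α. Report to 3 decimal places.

The lottery's expected utility is 0.47·u(2500) + 0.53·u(0) = 0.47·2500^α (since u(0) = 0 for α > 0).
Setting u(732) equal to that: 732^α = 0.47·2500^α ⇒ (732/2500)^α = 0.47.
α = ln(0.47) / ln(732/2500) = -0.755023/-1.228265 ≈ 0.615.

α ≈ 0.615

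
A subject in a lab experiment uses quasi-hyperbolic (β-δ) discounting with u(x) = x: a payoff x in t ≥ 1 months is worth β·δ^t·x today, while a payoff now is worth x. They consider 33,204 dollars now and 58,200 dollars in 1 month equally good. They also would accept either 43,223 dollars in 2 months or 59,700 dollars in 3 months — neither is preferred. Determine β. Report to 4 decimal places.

β ≈ 0.7880

The second indifference involves only future payoffs, so β cancels: β·δ^2·43223 = β·δ^3·59700, giving δ = 43223/59700 = 0.72400.
The first indifference: 33204 = β·δ·58200, so β = 33204/(δ·58200) = 33204/(0.72400·58200) ≈ 0.7880.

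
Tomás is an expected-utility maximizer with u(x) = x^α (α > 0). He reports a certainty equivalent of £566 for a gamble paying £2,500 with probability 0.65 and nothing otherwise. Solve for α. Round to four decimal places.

α ≈ 0.2900

The lottery's expected utility is 0.65·u(2500) + 0.35·u(0) = 0.65·2500^α (since u(0) = 0 for α > 0).
Setting u(566) equal to that: 566^α = 0.65·2500^α ⇒ (566/2500)^α = 0.65.
α = ln(0.65) / ln(566/2500) = -0.4307829/-1.4854519 ≈ 0.2900.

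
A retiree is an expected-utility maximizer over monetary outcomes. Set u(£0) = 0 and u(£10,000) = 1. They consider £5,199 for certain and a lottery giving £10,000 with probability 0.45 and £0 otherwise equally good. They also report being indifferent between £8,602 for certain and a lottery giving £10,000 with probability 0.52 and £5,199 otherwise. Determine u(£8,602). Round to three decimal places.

The first gamble pins u(£5,199): it must equal 0.45·1 + 0.55·0 = 0.45.
Chaining: u(£8,602) = 0.52·1.00 + 0.48·0.45 = 0.7360.

0.736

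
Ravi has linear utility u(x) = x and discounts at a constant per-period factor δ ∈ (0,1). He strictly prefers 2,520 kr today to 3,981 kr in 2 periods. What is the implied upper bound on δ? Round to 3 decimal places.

The preference means 2520 > δ^2·3981.
So δ^2 < 2520/3981 = 0.63301; taking the square root of both positive sides preserves the inequality.
δ < (2520/3981)^(1/2) ≈ 0.796.

δ < 0.796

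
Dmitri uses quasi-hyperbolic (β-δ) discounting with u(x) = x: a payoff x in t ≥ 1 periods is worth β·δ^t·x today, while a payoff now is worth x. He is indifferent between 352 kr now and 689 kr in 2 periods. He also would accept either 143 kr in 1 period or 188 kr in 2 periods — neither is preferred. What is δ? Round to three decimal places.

δ ≈ 0.761

From the later pair, β·δ^1·143 = β·δ^2·188; dividing through, δ = 143/188 = 0.76064.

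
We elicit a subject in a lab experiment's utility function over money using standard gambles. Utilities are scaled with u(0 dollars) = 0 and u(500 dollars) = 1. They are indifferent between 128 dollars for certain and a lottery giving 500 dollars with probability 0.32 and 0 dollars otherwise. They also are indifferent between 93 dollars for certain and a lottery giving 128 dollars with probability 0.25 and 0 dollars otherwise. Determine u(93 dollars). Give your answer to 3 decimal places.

0.080

The first gamble pins u(128 dollars): it must equal 0.32·1 + 0.68·0 = 0.32.
The second indifference gives u(93 dollars) = 0.25·u(128 dollars) + 0.75·u(0 dollars) = 0.25·0.32 + 0.75·0.00 = 0.0800.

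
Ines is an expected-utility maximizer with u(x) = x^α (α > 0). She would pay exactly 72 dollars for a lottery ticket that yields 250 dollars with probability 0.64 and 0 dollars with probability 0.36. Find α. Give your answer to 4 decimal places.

EU(lottery) = 0.64·250^α + 0.36·0 = 0.64·250^α.
Equating: 72^α = 0.64·250^α, i.e. 0.2880^α = 0.64.
Take logs: α = ln 0.64 / ln(72/250) ≈ 0.358523.

α ≈ 0.3585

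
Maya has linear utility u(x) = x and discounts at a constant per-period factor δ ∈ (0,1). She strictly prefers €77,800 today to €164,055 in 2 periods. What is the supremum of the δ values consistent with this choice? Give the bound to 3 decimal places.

δ < 0.689

Comparing present values: 77800 > δ^2·164055.
Dividing by 164055: δ^2 < 0.47423. Both sides are positive, so the square root keeps the direction.
δ < 0.47423^(1/2) = 0.689.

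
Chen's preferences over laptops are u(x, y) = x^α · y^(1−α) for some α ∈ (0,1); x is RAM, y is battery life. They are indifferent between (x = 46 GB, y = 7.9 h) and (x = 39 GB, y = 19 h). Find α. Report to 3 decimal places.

α ≈ 0.842

The Cobb–Douglas utilities coincide, so 46^α·7.9^(1−α) = 39^α·19^(1−α).
(46/39)^α = (19/7.9)^(1−α); take logs: α·ln(46/39) = (1−α)·ln(19/7.9), i.e. α·0.165080 = (1−α)·0.877576.
So α/(1−α) = (0.877576)/(0.165080) = 5.316065, and α = 5.316065/6.316065 ≈ 0.842.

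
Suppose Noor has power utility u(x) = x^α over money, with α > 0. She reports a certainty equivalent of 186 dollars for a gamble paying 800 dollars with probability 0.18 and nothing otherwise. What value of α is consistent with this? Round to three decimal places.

The lottery's expected utility is 0.18·u(800) + 0.82·u(0) = 0.18·800^α (since u(0) = 0 for α > 0).
Equating: 186^α = 0.18·800^α, i.e. 0.2325^α = 0.18.
Taking logs: α·ln(186/800) = ln(0.18), so α = -1.714798 / -1.458865 ≈ 1.175.

α ≈ 1.175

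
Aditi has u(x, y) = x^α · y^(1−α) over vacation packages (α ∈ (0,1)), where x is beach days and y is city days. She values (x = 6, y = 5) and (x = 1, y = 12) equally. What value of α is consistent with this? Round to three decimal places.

α ≈ 0.328

Indifference: 6^α · 5^(1−α) = 1^α · 12^(1−α).
Taking logs: α·ln 6 + (1−α)·ln 5 = α·ln 1 + (1−α)·ln 12, i.e. α·1.791759 = (1−α)·0.875469.
So α/(1−α) = (0.875469)/(1.791759) = 0.488609, and α = 0.488609/1.488609 ≈ 0.328.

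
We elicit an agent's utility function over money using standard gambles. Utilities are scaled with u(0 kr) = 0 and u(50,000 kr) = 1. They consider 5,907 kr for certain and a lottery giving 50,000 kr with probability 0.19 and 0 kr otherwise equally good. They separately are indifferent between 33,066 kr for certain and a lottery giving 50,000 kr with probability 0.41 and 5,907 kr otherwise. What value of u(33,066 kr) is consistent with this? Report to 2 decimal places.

From the first indifference, u(5,907 kr) = 0.19·u(50,000 kr) + 0.81·u(0 kr) = 0.19·1 + 0.81·0 = 0.19.
The second indifference gives u(33,066 kr) = 0.41·u(50,000 kr) + 0.59·u(5,907 kr) = 0.41·1.00 + 0.59·0.19 = 0.5221.

0.52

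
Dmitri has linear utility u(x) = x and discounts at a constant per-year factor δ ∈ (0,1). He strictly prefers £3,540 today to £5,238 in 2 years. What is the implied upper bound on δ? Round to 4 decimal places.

Comparing present values: 3540 > δ^2·5238.
Hence δ^2 < 3540/5238 = 0.67583, and x ↦ x^(1/2) is increasing on (0,∞).
δ < (3540/5238)^(1/2) ≈ 0.8221.

δ < 0.8221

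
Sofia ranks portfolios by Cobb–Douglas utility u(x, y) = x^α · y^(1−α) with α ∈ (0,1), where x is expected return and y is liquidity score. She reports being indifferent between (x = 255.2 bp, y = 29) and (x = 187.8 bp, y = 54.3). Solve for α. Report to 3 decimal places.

α ≈ 0.672

The Cobb–Douglas utilities coincide, so 255.2^α·29^(1−α) = 187.8^α·54.3^(1−α).
(255.2/187.8)^α = (54.3/29)^(1−α); take logs: α·ln(255.2/187.8) = (1−α)·ln(54.3/29), i.e. α·0.306670 = (1−α)·0.627228.
With A = 0.306670 and B = 0.627228: α·A = (1−α)·B, so α = B/(A+B) = 0.627228/0.933898 ≈ 0.672.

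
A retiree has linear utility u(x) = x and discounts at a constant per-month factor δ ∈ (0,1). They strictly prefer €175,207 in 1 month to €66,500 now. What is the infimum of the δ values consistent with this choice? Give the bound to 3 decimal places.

Under u(x) = x this choice says 66500 < δ·175207.
Dividing through by 175207 gives δ > 0.37955.

δ > 0.380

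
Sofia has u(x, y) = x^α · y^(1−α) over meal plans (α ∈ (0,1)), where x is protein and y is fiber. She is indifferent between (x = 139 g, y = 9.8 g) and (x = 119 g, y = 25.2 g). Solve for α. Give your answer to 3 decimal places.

The Cobb–Douglas utilities coincide, so 139^α·9.8^(1−α) = 119^α·25.2^(1−α).
Taking logs: α·ln 139 + (1−α)·ln 9.8 = α·ln 119 + (1−α)·ln 25.2, i.e. α·0.155350 = (1−α)·0.944462.
Thus α·(1.099812) = 0.944462, so α = 0.944462/1.099812 ≈ 0.859.

α ≈ 0.859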